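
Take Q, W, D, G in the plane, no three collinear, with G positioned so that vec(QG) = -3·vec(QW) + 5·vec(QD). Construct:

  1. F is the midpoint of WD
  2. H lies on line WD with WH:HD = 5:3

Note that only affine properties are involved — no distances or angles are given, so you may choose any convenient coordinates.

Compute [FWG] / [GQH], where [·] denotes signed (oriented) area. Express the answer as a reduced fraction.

Assign Q = (0, 0), W = (1, 0), D = (0, 1), G = (-3, 5) — the answer is frame-independent, so this choice is without loss of generality.
1. F is the midpoint of WD ⇒ F = (1/2, 1/2)
2. H lies on line WD with WH:HD = 5:3 ⇒ H = (3/8, 5/8)
2·[FWG] = 1/2, 2·[GQH] = 15/4
[FWG]:[GQH] = 1/2:15/4 = 2/15

[FWG]:[GQH] = 2/15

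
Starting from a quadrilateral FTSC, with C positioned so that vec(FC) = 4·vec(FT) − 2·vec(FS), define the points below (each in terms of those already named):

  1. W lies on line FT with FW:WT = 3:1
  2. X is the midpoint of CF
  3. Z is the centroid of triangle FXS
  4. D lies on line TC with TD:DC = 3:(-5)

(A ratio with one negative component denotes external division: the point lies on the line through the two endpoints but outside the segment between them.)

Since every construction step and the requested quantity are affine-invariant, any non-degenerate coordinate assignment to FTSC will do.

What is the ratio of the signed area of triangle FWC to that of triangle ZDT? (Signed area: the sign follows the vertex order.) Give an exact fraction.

[FWC]:[ZDT] = 3/2

Assign F = (0, 0), T = (1, 0), S = (0, 1), C = (4, -2) — the answer is frame-independent, so this choice is without loss of generality.
1. W lies on line FT with FW:WT = 3:1 ⇒ W = (3/4, 0)
2. X is the midpoint of CF ⇒ X = (2, -1)
3. Z is the centroid of triangle FXS ⇒ Z = (2/3, 0)
4. D lies on line TC with TD:DC = 3:(-5) ⇒ D = (-7/2, 3)
2·[FWC] = -3/2, 2·[ZDT] = -1
[FWC]:[ZDT] = -3/2:-1 = 3/2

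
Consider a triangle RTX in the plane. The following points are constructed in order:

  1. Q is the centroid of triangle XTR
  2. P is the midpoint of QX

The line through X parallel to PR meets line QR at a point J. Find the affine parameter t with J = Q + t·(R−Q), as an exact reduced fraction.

Set R = (0, 0), T = (1, 0), X = (0, 1); any affine frame gives the same invariant.
1. Q is the centroid of triangle XTR ⇒ Q = (1/3, 1/3)
2. P is the midpoint of QX ⇒ P = (1/6, 2/3)
through X parallel to PR: direction (-1/6, -2/3); meets QR at J = (-1/3, -1/3)
J = Q + t·(R−Q) with t = 2

t = 2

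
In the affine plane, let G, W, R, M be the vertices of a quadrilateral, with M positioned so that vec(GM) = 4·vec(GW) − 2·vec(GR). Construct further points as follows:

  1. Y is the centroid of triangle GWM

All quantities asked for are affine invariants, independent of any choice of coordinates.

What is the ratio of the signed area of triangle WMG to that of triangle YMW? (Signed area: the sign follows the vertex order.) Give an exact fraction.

Work in coordinates with G = (0, 0), W = (1, 0), R = (0, 1), M = (4, -2).
1. Y is the centroid of triangle GWM ⇒ Y = (5/3, -2/3)
2·[WMG] = -2, 2·[YMW] = 2/3
[WMG]:[YMW] = -2:2/3 = -3

[WMG]:[YMW] = -3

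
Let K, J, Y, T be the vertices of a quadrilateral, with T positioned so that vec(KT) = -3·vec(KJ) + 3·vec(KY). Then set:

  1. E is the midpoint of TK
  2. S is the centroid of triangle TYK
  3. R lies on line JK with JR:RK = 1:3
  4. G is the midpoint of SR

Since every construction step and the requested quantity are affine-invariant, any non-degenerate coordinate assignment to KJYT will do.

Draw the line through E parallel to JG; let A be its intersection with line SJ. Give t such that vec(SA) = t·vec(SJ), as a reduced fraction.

Set K = (0, 0), J = (1, 0), Y = (0, 1), T = (-3, 3); any affine frame gives the same invariant.
1. E is the midpoint of TK ⇒ E = (-3/2, 3/2)
2. S is the centroid of triangle TYK ⇒ S = (-1, 4/3)
3. R lies on line JK with JR:RK = 1:3 ⇒ R = (3/4, 0)
4. G is the midpoint of SR ⇒ G = (-1/8, 2/3)
through E parallel to JG: direction (-9/8, 2/3); meets SJ at A = (3/4, 1/6)
A = S + t·(J−S) with t = 7/8

t = 7/8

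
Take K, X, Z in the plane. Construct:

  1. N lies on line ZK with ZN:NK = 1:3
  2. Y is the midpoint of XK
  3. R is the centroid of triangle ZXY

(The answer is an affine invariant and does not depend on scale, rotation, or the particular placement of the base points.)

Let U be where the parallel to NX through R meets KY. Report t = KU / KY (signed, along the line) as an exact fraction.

Work in coordinates with K = (0, 0), X = (1, 0), Z = (0, 1).
1. N lies on line ZK with ZN:NK = 1:3 ⇒ N = (0, 3/4)
2. Y is the midpoint of XK ⇒ Y = (1/2, 0)
3. R is the centroid of triangle ZXY ⇒ R = (1/2, 1/3)
through R parallel to NX: direction (1, -3/4); meets KY at U = (17/18, 0)
U = K + t·(Y−K) with t = 17/9

t = 17/9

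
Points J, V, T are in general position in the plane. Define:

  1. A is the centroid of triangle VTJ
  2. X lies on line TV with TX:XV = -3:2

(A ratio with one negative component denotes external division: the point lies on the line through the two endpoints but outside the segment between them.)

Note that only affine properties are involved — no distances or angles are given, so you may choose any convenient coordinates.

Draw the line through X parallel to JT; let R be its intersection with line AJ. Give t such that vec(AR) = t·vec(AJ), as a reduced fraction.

t = -8

Set J = (0, 0), V = (1, 0), T = (0, 1); any affine frame gives the same invariant.
1. A is the centroid of triangle VTJ ⇒ A = (1/3, 1/3)
2. X lies on line TV with TX:XV = -3:2 ⇒ X = (3, -2)
through X parallel to JT: direction (0, 1); meets AJ at R = (3, 3)
R = A + t·(J−A) with t = -8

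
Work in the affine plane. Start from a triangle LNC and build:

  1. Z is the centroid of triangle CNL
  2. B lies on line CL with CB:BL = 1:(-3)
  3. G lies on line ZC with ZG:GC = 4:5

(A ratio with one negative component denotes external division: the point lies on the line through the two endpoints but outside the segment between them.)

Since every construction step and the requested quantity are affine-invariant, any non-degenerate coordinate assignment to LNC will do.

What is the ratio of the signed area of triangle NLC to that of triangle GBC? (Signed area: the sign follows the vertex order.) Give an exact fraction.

Assign L = (0, 0), N = (1, 0), C = (0, 1) — the answer is frame-independent, so this choice is without loss of generality.
1. Z is the centroid of triangle CNL ⇒ Z = (1/3, 1/3)
2. B lies on line CL with CB:BL = 1:(-3) ⇒ B = (0, 3/2)
3. G lies on line ZC with ZG:GC = 4:5 ⇒ G = (5/27, 17/27)
2·[NLC] = -1, 2·[GBC] = 5/54
[NLC]:[GBC] = -1:5/54 = -54/5

[NLC]:[GBC] = -54/5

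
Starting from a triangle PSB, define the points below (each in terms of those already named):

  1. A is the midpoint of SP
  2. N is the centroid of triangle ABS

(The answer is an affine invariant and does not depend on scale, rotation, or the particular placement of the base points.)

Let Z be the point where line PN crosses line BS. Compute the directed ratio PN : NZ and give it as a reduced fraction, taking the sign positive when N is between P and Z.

PN:NZ = 5

Work in coordinates with P = (0, 0), S = (1, 0), B = (0, 1).
1. A is the midpoint of SP ⇒ A = (1/2, 0)
2. N is the centroid of triangle ABS ⇒ N = (1/2, 1/3)
line PN meets BS at Z = (3/5, 2/5)
N = P + t·(Z−P) with t = 5/6, so PN:NZ = 5/6:1/6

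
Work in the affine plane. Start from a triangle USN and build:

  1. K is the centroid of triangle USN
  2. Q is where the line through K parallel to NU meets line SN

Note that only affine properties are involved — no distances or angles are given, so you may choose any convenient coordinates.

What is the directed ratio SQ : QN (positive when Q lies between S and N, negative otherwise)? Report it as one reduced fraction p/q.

Assign U = (0, 0), S = (1, 0), N = (0, 1) — the answer is frame-independent, so this choice is without loss of generality.
1. K is the centroid of triangle USN ⇒ K = (1/3, 1/3)
2. Q is where the line through K parallel to NU meets line SN ⇒ Q = (1/3, 2/3)
Q = S + t·(N−S) with t = 2/3, so SQ:QN = t:(1−t) = 2/3:1/3

SQ:QN = 2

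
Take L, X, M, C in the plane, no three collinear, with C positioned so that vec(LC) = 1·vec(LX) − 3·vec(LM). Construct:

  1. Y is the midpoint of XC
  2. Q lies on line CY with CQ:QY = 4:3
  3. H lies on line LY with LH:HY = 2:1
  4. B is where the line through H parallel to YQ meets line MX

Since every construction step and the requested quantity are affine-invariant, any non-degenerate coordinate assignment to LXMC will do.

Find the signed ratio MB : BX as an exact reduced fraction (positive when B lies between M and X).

MB:BX = 2

Assign L = (0, 0), X = (1, 0), M = (0, 1), C = (1, -3) — the answer is frame-independent, so this choice is without loss of generality.
1. Y is the midpoint of XC ⇒ Y = (1, -3/2)
2. Q lies on line CY with CQ:QY = 4:3 ⇒ Q = (1, -15/7)
3. H lies on line LY with LH:HY = 2:1 ⇒ H = (2/3, -1)
4. B is where the line through H parallel to YQ meets line MX ⇒ B = (2/3, 1/3)
B = M + t·(X−M) with t = 2/3, so MB:BX = t:(1−t) = 2/3:1/3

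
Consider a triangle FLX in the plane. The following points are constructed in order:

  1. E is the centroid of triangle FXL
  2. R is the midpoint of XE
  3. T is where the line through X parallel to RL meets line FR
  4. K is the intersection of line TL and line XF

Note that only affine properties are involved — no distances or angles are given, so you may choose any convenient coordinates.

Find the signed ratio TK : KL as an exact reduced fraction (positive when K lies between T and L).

TK:KL = -5/24

Choose coordinates F = (0, 0), L = (1, 0), X = (0, 1).
1. E is the centroid of triangle FXL ⇒ E = (1/3, 1/3)
2. R is the midpoint of XE ⇒ R = (1/6, 2/3)
3. T is where the line through X parallel to RL meets line FR ⇒ T = (5/24, 5/6)
4. K is the intersection of line TL and line XF ⇒ K = (0, 20/19)
K = T + t·(L−T) with t = -5/19, so TK:KL = t:(1−t) = -5/19:24/19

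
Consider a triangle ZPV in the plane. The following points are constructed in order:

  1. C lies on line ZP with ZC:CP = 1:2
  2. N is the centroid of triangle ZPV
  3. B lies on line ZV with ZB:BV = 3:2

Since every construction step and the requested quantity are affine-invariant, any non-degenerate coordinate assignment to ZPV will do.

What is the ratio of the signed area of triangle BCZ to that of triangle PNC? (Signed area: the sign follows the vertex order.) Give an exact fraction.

Choose coordinates Z = (0, 0), P = (1, 0), V = (0, 1).
1. C lies on line ZP with ZC:CP = 1:2 ⇒ C = (1/3, 0)
2. N is the centroid of triangle ZPV ⇒ N = (1/3, 1/3)
3. B lies on line ZV with ZB:BV = 3:2 ⇒ B = (0, 3/5)
2·[BCZ] = -1/5, 2·[PNC] = 2/9
[BCZ]:[PNC] = -1/5:2/9 = -9/10

[BCZ]:[PNC] = -9/10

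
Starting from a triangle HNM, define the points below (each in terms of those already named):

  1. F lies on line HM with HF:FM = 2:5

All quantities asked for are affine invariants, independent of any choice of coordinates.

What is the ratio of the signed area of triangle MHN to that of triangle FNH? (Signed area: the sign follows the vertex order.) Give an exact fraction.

[MHN]:[FNH] = -7/2

Assign H = (0, 0), N = (1, 0), M = (0, 1) — the answer is frame-independent, so this choice is without loss of generality.
1. F lies on line HM with HF:FM = 2:5 ⇒ F = (0, 2/7)
2·[MHN] = 1, 2·[FNH] = -2/7
[MHN]:[FNH] = 1:-2/7 = -7/2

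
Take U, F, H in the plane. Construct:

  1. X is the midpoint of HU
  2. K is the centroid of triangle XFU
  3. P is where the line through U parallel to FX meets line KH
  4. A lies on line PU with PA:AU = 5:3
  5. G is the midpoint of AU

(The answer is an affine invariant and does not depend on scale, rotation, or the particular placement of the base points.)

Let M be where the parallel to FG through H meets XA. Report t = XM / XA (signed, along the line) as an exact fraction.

Set U = (0, 0), F = (1, 0), H = (0, 1); any affine frame gives the same invariant.
1. X is the midpoint of HU ⇒ X = (0, 1/2)
2. K is the centroid of triangle XFU ⇒ K = (1/3, 1/6)
3. P is where the line through U parallel to FX meets line KH ⇒ P = (1/2, -1/4)
4. A lies on line PU with PA:AU = 5:3 ⇒ A = (3/16, -3/32)
5. G is the midpoint of AU ⇒ G = (3/32, -3/64)
through H parallel to FG: direction (-29/32, -3/64); meets XA at M = (-87/560, 1111/1120)
M = X + t·(A−X) with t = -29/35

t = -29/35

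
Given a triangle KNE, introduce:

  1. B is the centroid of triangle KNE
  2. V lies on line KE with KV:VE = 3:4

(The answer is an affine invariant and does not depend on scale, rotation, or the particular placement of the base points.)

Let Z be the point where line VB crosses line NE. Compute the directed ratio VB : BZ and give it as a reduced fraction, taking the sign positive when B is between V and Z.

Set K = (0, 0), N = (1, 0), E = (0, 1); any affine frame gives the same invariant.
1. B is the centroid of triangle KNE ⇒ B = (1/3, 1/3)
2. V lies on line KE with KV:VE = 3:4 ⇒ V = (0, 3/7)
line VB meets NE at Z = (4/5, 1/5)
B = V + t·(Z−V) with t = 5/12, so VB:BZ = 5/12:7/12

VB:BZ = 5/7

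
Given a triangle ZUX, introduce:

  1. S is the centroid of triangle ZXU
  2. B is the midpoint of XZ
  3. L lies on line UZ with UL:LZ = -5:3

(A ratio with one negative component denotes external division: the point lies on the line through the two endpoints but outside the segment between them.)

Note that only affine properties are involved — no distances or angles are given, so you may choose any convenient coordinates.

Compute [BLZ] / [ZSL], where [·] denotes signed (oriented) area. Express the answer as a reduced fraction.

Choose coordinates Z = (0, 0), U = (1, 0), X = (0, 1).
1. S is the centroid of triangle ZXU ⇒ S = (1/3, 1/3)
2. B is the midpoint of XZ ⇒ B = (0, 1/2)
3. L lies on line UZ with UL:LZ = -5:3 ⇒ L = (-3/2, 0)
2·[BLZ] = 3/4, 2·[ZSL] = 1/2
[BLZ]:[ZSL] = 3/4:1/2 = 3/2

[BLZ]:[ZSL] = 3/2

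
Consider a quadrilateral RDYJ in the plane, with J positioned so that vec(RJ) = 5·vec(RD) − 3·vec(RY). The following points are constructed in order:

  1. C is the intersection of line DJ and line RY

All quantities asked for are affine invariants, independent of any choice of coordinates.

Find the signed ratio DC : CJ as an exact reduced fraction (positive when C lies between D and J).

DC:CJ = -1/5

Set R = (0, 0), D = (1, 0), Y = (0, 1), J = (5, -3); any affine frame gives the same invariant.
1. C is the intersection of line DJ and line RY ⇒ C = (0, 3/4)
C = D + t·(J−D) with t = -1/4, so DC:CJ = t:(1−t) = -1/4:5/4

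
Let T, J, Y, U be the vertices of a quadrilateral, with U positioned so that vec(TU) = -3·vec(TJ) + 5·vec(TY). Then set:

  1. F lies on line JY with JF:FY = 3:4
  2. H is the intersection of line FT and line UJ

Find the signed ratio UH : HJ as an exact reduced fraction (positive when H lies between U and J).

Work in coordinates with T = (0, 0), J = (1, 0), Y = (0, 1), U = (-3, 5).
1. F lies on line JY with JF:FY = 3:4 ⇒ F = (4/7, 3/7)
2. H is the intersection of line FT and line UJ ⇒ H = (5/8, 15/32)
H = U + t·(J−U) with t = 29/32, so UH:HJ = t:(1−t) = 29/32:3/32

UH:HJ = 29/3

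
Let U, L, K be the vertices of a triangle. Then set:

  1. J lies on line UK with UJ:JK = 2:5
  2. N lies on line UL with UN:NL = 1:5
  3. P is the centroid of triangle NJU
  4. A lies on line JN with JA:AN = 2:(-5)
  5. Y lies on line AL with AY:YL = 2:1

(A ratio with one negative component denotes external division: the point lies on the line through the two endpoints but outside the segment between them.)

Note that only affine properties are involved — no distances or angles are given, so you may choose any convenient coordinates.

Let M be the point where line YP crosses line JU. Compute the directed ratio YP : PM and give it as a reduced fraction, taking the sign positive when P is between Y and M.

Choose coordinates U = (0, 0), L = (1, 0), K = (0, 1).
1. J lies on line UK with UJ:JK = 2:5 ⇒ J = (0, 2/7)
2. N lies on line UL with UN:NL = 1:5 ⇒ N = (1/6, 0)
3. P is the centroid of triangle NJU ⇒ P = (1/18, 2/21)
4. A lies on line JN with JA:AN = 2:(-5) ⇒ A = (-1/9, 10/21)
5. Y lies on line AL with AY:YL = 2:1 ⇒ Y = (17/27, 10/63)
line YP meets JU at M = (0, 58/651)
P = Y + t·(M−Y) with t = 31/34, so YP:PM = 31/34:3/34

YP:PM = 31/3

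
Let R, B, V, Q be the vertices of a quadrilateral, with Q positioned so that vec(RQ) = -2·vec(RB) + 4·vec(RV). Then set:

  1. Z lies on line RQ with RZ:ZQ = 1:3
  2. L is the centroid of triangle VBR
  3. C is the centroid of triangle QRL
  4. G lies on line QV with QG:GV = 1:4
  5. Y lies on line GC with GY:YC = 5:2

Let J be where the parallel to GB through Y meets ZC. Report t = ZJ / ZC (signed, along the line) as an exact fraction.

Set R = (0, 0), B = (1, 0), V = (0, 1), Q = (-2, 4); any affine frame gives the same invariant.
1. Z lies on line RQ with RZ:ZQ = 1:3 ⇒ Z = (-1/2, 1)
2. L is the centroid of triangle VBR ⇒ L = (1/3, 1/3)
3. C is the centroid of triangle QRL ⇒ C = (-5/9, 13/9)
4. G lies on line QV with QG:GV = 1:4 ⇒ G = (-8/5, 17/5)
5. Y lies on line GC with GY:YC = 5:2 ⇒ Y = (-269/315, 631/315)
through Y parallel to GB: direction (13/5, -17/5); meets ZC at J = (-1061/1827, 3007/1827)
J = Z + t·(C−Z) with t = 295/203

t = 295/203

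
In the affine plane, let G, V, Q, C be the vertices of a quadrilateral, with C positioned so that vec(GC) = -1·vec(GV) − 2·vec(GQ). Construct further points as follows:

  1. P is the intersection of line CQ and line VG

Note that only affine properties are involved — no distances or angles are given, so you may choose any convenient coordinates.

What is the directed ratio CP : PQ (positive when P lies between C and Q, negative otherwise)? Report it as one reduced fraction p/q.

CP:PQ = 2

Choose coordinates G = (0, 0), V = (1, 0), Q = (0, 1), C = (-1, -2).
1. P is the intersection of line CQ and line VG ⇒ P = (-1/3, 0)
P = C + t·(Q−C) with t = 2/3, so CP:PQ = t:(1−t) = 2/3:1/3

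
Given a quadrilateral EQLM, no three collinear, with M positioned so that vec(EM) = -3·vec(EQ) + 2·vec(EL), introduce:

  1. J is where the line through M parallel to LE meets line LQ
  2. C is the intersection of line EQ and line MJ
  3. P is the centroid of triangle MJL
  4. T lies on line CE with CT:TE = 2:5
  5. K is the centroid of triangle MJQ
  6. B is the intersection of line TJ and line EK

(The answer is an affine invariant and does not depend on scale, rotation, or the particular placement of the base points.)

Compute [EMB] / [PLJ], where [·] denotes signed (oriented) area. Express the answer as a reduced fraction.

[EMB]:[PLJ] = -30/13

Assign E = (0, 0), Q = (1, 0), L = (0, 1), M = (-3, 2) — the answer is frame-independent, so this choice is without loss of generality.
1. J is where the line through M parallel to LE meets line LQ ⇒ J = (-3, 4)
2. C is the intersection of line EQ and line MJ ⇒ C = (-3, 0)
3. P is the centroid of triangle MJL ⇒ P = (-2, 7/3)
4. T lies on line CE with CT:TE = 2:5 ⇒ T = (-15/7, 0)
5. K is the centroid of triangle MJQ ⇒ K = (-5/3, 2)
6. B is the intersection of line TJ and line EK ⇒ B = (-75/26, 45/13)
2·[EMB] = -60/13, 2·[PLJ] = 2
[EMB]:[PLJ] = -60/13:2 = -30/13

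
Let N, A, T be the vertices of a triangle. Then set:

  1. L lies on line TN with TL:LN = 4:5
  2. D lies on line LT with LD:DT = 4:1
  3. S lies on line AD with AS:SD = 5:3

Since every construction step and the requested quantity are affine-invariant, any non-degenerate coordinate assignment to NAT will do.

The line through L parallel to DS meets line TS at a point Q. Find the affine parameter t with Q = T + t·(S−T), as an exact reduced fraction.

t = 5

Work in coordinates with N = (0, 0), A = (1, 0), T = (0, 1).
1. L lies on line TN with TL:LN = 4:5 ⇒ L = (0, 5/9)
2. D lies on line LT with LD:DT = 4:1 ⇒ D = (0, 41/45)
3. S lies on line AD with AS:SD = 5:3 ⇒ S = (3/8, 41/72)
through L parallel to DS: direction (3/8, -41/120); meets TS at Q = (15/8, -83/72)
Q = T + t·(S−T) with t = 5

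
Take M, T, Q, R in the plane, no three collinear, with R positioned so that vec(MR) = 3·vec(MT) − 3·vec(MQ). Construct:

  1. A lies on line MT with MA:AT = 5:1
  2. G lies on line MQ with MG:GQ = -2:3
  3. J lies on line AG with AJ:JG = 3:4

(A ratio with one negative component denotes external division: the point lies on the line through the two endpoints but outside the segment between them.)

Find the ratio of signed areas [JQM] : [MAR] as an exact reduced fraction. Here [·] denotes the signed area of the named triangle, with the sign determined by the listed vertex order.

Assign M = (0, 0), T = (1, 0), Q = (0, 1), R = (3, -3) — the answer is frame-independent, so this choice is without loss of generality.
1. A lies on line MT with MA:AT = 5:1 ⇒ A = (5/6, 0)
2. G lies on line MQ with MG:GQ = -2:3 ⇒ G = (0, -2)
3. J lies on line AG with AJ:JG = 3:4 ⇒ J = (10/21, -6/7)
2·[JQM] = 10/21, 2·[MAR] = -5/2
[JQM]:[MAR] = 10/21:-5/2 = -4/21

[JQM]:[MAR] = -4/21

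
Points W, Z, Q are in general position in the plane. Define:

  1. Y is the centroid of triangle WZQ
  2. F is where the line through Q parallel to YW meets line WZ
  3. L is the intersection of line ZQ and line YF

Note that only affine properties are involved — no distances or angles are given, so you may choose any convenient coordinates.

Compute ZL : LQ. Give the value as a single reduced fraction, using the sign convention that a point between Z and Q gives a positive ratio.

ZL:LQ = 2/3

Choose coordinates W = (0, 0), Z = (1, 0), Q = (0, 1).
1. Y is the centroid of triangle WZQ ⇒ Y = (1/3, 1/3)
2. F is where the line through Q parallel to YW meets line WZ ⇒ F = (-1, 0)
3. L is the intersection of line ZQ and line YF ⇒ L = (3/5, 2/5)
L = Z + t·(Q−Z) with t = 2/5, so ZL:LQ = t:(1−t) = 2/5:3/5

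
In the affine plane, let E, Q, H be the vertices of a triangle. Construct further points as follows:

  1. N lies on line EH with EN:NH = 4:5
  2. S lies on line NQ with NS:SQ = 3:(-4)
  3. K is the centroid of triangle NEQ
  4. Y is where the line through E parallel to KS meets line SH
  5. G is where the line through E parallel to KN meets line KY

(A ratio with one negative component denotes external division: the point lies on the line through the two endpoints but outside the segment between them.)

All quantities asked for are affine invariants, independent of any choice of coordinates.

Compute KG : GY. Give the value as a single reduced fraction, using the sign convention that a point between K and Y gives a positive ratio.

KG:GY = 62/243

Set E = (0, 0), Q = (1, 0), H = (0, 1); any affine frame gives the same invariant.
1. N lies on line EH with EN:NH = 4:5 ⇒ N = (0, 4/9)
2. S lies on line NQ with NS:SQ = 3:(-4) ⇒ S = (-3, 16/9)
3. K is the centroid of triangle NEQ ⇒ K = (1/3, 4/27)
4. Y is where the line through E parallel to KS meets line SH ⇒ Y = (-135/31, 66/31)
5. G is where the line through E parallel to KN meets line KY ⇒ G = (-189/305, 168/305)
G = K + t·(Y−K) with t = 62/305, so KG:GY = t:(1−t) = 62/305:243/305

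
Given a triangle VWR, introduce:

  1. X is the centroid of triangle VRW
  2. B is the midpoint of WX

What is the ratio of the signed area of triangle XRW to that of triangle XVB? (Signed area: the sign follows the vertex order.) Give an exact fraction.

[XRW]:[XVB] = -2

Choose coordinates V = (0, 0), W = (1, 0), R = (0, 1).
1. X is the centroid of triangle VRW ⇒ X = (1/3, 1/3)
2. B is the midpoint of WX ⇒ B = (2/3, 1/6)
2·[XRW] = -1/3, 2·[XVB] = 1/6
[XRW]:[XVB] = -1/3:1/6 = -2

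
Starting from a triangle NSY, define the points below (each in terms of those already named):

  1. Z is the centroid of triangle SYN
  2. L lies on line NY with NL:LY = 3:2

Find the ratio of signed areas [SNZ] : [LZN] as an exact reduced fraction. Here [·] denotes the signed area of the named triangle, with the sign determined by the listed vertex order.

[SNZ]:[LZN] = 5/3

Work in coordinates with N = (0, 0), S = (1, 0), Y = (0, 1).
1. Z is the centroid of triangle SYN ⇒ Z = (1/3, 1/3)
2. L lies on line NY with NL:LY = 3:2 ⇒ L = (0, 3/5)
2·[SNZ] = -1/3, 2·[LZN] = -1/5
[SNZ]:[LZN] = -1/3:-1/5 = 5/3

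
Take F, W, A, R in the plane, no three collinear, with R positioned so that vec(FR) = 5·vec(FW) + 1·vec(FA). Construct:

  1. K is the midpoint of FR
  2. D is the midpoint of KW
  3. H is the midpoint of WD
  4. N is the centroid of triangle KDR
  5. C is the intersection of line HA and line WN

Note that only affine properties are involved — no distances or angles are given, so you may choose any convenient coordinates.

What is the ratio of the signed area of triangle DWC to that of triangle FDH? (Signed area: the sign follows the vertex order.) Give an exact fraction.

[DWC]:[FDH] = -8/63

Assign F = (0, 0), W = (1, 0), A = (0, 1), R = (5, 1) — the answer is frame-independent, so this choice is without loss of generality.
1. K is the midpoint of FR ⇒ K = (5/2, 1/2)
2. D is the midpoint of KW ⇒ D = (7/4, 1/4)
3. H is the midpoint of WD ⇒ H = (11/8, 1/8)
4. N is the centroid of triangle KDR ⇒ N = (37/12, 7/12)
5. C is the intersection of line HA and line WN ⇒ C = (88/63, 1/9)
2·[DWC] = 1/63, 2·[FDH] = -1/8
[DWC]:[FDH] = 1/63:-1/8 = -8/63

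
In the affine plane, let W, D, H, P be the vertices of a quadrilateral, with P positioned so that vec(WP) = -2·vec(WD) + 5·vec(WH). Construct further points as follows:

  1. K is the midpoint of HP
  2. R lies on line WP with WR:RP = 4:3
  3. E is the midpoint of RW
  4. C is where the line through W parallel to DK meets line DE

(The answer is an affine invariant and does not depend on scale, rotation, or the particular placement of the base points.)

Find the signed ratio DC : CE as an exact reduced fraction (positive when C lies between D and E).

DC:CE = -21/8

Work in coordinates with W = (0, 0), D = (1, 0), H = (0, 1), P = (-2, 5).
1. K is the midpoint of HP ⇒ K = (-1, 3)
2. R lies on line WP with WR:RP = 4:3 ⇒ R = (-8/7, 20/7)
3. E is the midpoint of RW ⇒ E = (-4/7, 10/7)
4. C is where the line through W parallel to DK meets line DE ⇒ C = (-20/13, 30/13)
C = D + t·(E−D) with t = 21/13, so DC:CE = t:(1−t) = 21/13:-8/13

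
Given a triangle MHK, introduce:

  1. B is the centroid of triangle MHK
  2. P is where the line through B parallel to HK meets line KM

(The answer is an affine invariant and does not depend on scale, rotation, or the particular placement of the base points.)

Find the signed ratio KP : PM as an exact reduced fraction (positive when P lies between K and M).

Work in coordinates with M = (0, 0), H = (1, 0), K = (0, 1).
1. B is the centroid of triangle MHK ⇒ B = (1/3, 1/3)
2. P is where the line through B parallel to HK meets line KM ⇒ P = (0, 2/3)
P = K + t·(M−K) with t = 1/3, so KP:PM = t:(1−t) = 1/3:2/3

KP:PM = 1/2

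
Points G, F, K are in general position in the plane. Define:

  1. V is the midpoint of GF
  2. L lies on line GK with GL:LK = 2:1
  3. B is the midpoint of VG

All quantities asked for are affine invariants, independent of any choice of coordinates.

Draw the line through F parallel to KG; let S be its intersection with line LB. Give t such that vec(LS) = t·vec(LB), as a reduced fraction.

Work in coordinates with G = (0, 0), F = (1, 0), K = (0, 1).
1. V is the midpoint of GF ⇒ V = (1/2, 0)
2. L lies on line GK with GL:LK = 2:1 ⇒ L = (0, 2/3)
3. B is the midpoint of VG ⇒ B = (1/4, 0)
through F parallel to KG: direction (0, -1); meets LB at S = (1, -2)
S = L + t·(B−L) with t = 4

t = 4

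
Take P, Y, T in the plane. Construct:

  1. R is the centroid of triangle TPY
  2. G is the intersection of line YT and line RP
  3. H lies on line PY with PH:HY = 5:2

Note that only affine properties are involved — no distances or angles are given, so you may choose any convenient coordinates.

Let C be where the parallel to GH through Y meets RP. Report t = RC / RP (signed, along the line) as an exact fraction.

Set P = (0, 0), Y = (1, 0), T = (0, 1); any affine frame gives the same invariant.
1. R is the centroid of triangle TPY ⇒ R = (1/3, 1/3)
2. G is the intersection of line YT and line RP ⇒ G = (1/2, 1/2)
3. H lies on line PY with PH:HY = 5:2 ⇒ H = (5/7, 0)
through Y parallel to GH: direction (3/14, -1/2); meets RP at C = (7/10, 7/10)
C = R + t·(P−R) with t = -11/10

t = -11/10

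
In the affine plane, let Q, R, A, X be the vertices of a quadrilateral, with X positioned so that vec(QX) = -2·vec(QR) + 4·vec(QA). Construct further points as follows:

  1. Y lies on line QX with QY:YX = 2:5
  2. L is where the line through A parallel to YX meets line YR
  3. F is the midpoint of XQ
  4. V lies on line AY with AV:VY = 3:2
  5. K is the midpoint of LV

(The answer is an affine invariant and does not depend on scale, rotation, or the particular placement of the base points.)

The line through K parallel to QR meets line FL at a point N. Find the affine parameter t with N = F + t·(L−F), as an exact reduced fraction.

t = 41/50

Work in coordinates with Q = (0, 0), R = (1, 0), A = (0, 1), X = (-2, 4).
1. Y lies on line QX with QY:YX = 2:5 ⇒ Y = (-4/7, 8/7)
2. L is where the line through A parallel to YX meets line YR ⇒ L = (3/14, 4/7)
3. F is the midpoint of XQ ⇒ F = (-1, 2)
4. V lies on line AY with AV:VY = 3:2 ⇒ V = (-12/35, 38/35)
5. K is the midpoint of LV ⇒ K = (-9/140, 29/35)
through K parallel to QR: direction (1, 0); meets FL at N = (-3/700, 29/35)
N = F + t·(L−F) with t = 41/50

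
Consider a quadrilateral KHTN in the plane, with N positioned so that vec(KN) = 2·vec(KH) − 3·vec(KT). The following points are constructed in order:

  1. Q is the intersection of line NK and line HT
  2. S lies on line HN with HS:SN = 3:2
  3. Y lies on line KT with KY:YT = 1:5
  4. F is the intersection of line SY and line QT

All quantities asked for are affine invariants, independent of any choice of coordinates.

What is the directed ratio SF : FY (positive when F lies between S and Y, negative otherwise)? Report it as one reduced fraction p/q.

Assign K = (0, 0), H = (1, 0), T = (0, 1), N = (2, -3) — the answer is frame-independent, so this choice is without loss of generality.
1. Q is the intersection of line NK and line HT ⇒ Q = (-2, 3)
2. S lies on line HN with HS:SN = 3:2 ⇒ S = (8/5, -9/5)
3. Y lies on line KT with KY:YT = 1:5 ⇒ Y = (0, 1/6)
4. F is the intersection of line SY and line QT ⇒ F = (-40/11, 51/11)
F = S + t·(Y−S) with t = 36/11, so SF:FY = t:(1−t) = 36/11:-25/11

SF:FY = -36/25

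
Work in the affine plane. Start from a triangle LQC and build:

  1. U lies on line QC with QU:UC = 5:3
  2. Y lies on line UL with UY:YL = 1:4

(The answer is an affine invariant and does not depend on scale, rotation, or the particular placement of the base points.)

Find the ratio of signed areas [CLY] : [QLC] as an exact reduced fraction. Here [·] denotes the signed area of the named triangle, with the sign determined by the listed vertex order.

Assign L = (0, 0), Q = (1, 0), C = (0, 1) — the answer is frame-independent, so this choice is without loss of generality.
1. U lies on line QC with QU:UC = 5:3 ⇒ U = (3/8, 5/8)
2. Y lies on line UL with UY:YL = 1:4 ⇒ Y = (3/10, 1/2)
2·[CLY] = 3/10, 2·[QLC] = -1
[CLY]:[QLC] = 3/10:-1 = -3/10

[CLY]:[QLC] = -3/10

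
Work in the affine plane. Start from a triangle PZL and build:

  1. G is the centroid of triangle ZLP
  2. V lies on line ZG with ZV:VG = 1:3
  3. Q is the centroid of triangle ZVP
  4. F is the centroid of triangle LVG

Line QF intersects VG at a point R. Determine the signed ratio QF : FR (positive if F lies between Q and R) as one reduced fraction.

Work in coordinates with P = (0, 0), Z = (1, 0), L = (0, 1).
1. G is the centroid of triangle ZLP ⇒ G = (1/3, 1/3)
2. V lies on line ZG with ZV:VG = 1:3 ⇒ V = (5/6, 1/12)
3. Q is the centroid of triangle ZVP ⇒ Q = (11/18, 1/36)
4. F is the centroid of triangle LVG ⇒ F = (7/18, 17/36)
line QF meets VG at R = (1/2, 1/4)
F = Q + t·(R−Q) with t = 2, so QF:FR = 2:-1

QF:FR = -2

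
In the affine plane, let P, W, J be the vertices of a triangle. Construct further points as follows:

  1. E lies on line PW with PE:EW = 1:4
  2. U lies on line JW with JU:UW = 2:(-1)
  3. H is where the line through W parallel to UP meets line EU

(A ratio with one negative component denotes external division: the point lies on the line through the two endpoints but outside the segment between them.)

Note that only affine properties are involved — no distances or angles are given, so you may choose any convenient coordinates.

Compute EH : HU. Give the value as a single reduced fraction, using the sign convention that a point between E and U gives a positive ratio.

EH:HU = -4/5

Set P = (0, 0), W = (1, 0), J = (0, 1); any affine frame gives the same invariant.
1. E lies on line PW with PE:EW = 1:4 ⇒ E = (1/5, 0)
2. U lies on line JW with JU:UW = 2:(-1) ⇒ U = (2, -1)
3. H is where the line through W parallel to UP meets line EU ⇒ H = (-7, 4)
H = E + t·(U−E) with t = -4, so EH:HU = t:(1−t) = -4:5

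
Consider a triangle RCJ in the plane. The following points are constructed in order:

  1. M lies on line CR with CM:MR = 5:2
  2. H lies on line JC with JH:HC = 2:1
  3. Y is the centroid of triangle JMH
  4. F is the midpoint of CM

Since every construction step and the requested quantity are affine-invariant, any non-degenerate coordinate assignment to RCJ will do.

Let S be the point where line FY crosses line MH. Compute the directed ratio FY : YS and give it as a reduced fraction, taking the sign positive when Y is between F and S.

Set R = (0, 0), C = (1, 0), J = (0, 1); any affine frame gives the same invariant.
1. M lies on line CR with CM:MR = 5:2 ⇒ M = (2/7, 0)
2. H lies on line JC with JH:HC = 2:1 ⇒ H = (2/3, 1/3)
3. Y is the centroid of triangle JMH ⇒ Y = (20/63, 4/9)
4. F is the midpoint of CM ⇒ F = (9/14, 0)
line FY meets MH at S = (74/147, 4/21)
Y = F + t·(S−F) with t = 7/3, so FY:YS = 7/3:-4/3

FY:YS = -7/4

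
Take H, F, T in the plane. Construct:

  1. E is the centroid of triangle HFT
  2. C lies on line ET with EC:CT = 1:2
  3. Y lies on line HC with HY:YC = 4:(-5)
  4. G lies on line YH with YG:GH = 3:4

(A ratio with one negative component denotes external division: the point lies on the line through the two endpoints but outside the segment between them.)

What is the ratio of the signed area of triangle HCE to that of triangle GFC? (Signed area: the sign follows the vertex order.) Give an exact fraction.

Set H = (0, 0), F = (1, 0), T = (0, 1); any affine frame gives the same invariant.
1. E is the centroid of triangle HFT ⇒ E = (1/3, 1/3)
2. C lies on line ET with EC:CT = 1:2 ⇒ C = (2/9, 5/9)
3. Y lies on line HC with HY:YC = 4:(-5) ⇒ Y = (-8/9, -20/9)
4. G lies on line YH with YG:GH = 3:4 ⇒ G = (-32/63, -80/63)
2·[HCE] = -1/9, 2·[GFC] = 115/63
[HCE]:[GFC] = -1/9:115/63 = -7/115

[HCE]:[GFC] = -7/115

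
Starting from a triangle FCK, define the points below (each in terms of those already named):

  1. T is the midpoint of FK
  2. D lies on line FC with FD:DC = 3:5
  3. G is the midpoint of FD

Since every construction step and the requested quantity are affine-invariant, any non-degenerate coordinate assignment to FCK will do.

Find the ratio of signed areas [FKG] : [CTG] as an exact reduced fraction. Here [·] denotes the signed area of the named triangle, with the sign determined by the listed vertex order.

Work in coordinates with F = (0, 0), C = (1, 0), K = (0, 1).
1. T is the midpoint of FK ⇒ T = (0, 1/2)
2. D lies on line FC with FD:DC = 3:5 ⇒ D = (3/8, 0)
3. G is the midpoint of FD ⇒ G = (3/16, 0)
2·[FKG] = -3/16, 2·[CTG] = 13/32
[FKG]:[CTG] = -3/16:13/32 = -6/13

[FKG]:[CTG] = -6/13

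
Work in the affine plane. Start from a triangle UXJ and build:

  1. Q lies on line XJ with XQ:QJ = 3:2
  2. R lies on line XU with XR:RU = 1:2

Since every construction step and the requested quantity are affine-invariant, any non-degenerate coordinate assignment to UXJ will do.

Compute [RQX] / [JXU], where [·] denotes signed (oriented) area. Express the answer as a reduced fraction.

Assign U = (0, 0), X = (1, 0), J = (0, 1) — the answer is frame-independent, so this choice is without loss of generality.
1. Q lies on line XJ with XQ:QJ = 3:2 ⇒ Q = (2/5, 3/5)
2. R lies on line XU with XR:RU = 1:2 ⇒ R = (2/3, 0)
2·[RQX] = -1/5, 2·[JXU] = -1
[RQX]:[JXU] = -1/5:-1 = 1/5

[RQX]:[JXU] = 1/5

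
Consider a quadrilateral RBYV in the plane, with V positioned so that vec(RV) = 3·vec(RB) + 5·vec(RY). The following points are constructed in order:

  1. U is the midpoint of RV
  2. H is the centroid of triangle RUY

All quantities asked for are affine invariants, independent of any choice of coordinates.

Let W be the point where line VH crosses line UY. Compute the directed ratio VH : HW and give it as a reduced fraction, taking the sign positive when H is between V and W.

VH:HW = -4

Assign R = (0, 0), B = (1, 0), Y = (0, 1), V = (3, 5) — the answer is frame-independent, so this choice is without loss of generality.
1. U is the midpoint of RV ⇒ U = (3/2, 5/2)
2. H is the centroid of triangle RUY ⇒ H = (1/2, 7/6)
line VH meets UY at W = (9/8, 17/8)
H = V + t·(W−V) with t = 4/3, so VH:HW = 4/3:-1/3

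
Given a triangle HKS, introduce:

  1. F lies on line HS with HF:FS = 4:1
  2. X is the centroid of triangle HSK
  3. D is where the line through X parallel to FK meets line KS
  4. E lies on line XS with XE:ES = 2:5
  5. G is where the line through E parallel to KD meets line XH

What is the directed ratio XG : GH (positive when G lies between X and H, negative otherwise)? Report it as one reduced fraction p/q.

XG:GH = -1/8

Set H = (0, 0), K = (1, 0), S = (0, 1); any affine frame gives the same invariant.
1. F lies on line HS with HF:FS = 4:1 ⇒ F = (0, 4/5)
2. X is the centroid of triangle HSK ⇒ X = (1/3, 1/3)
3. D is where the line through X parallel to FK meets line KS ⇒ D = (2, -1)
4. E lies on line XS with XE:ES = 2:5 ⇒ E = (5/21, 11/21)
5. G is where the line through E parallel to KD meets line XH ⇒ G = (8/21, 8/21)
G = X + t·(H−X) with t = -1/7, so XG:GH = t:(1−t) = -1/7:8/7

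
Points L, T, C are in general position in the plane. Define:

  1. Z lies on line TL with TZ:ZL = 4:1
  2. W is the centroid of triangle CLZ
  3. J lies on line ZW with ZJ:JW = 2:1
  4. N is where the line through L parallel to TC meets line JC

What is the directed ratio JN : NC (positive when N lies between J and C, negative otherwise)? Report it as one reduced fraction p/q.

Assign L = (0, 0), T = (1, 0), C = (0, 1) — the answer is frame-independent, so this choice is without loss of generality.
1. Z lies on line TL with TZ:ZL = 4:1 ⇒ Z = (1/5, 0)
2. W is the centroid of triangle CLZ ⇒ W = (1/15, 1/3)
3. J lies on line ZW with ZJ:JW = 2:1 ⇒ J = (1/9, 2/9)
4. N is where the line through L parallel to TC meets line JC ⇒ N = (1/6, -1/6)
N = J + t·(C−J) with t = -1/2, so JN:NC = t:(1−t) = -1/2:3/2

JN:NC = -1/3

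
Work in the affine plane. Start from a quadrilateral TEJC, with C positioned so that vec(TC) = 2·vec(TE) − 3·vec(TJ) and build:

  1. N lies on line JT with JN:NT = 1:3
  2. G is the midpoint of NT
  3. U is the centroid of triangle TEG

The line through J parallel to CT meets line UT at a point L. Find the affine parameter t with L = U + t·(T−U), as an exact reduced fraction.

Set T = (0, 0), E = (1, 0), J = (0, 1), C = (2, -3); any affine frame gives the same invariant.
1. N lies on line JT with JN:NT = 1:3 ⇒ N = (0, 3/4)
2. G is the midpoint of NT ⇒ G = (0, 3/8)
3. U is the centroid of triangle TEG ⇒ U = (1/3, 1/8)
through J parallel to CT: direction (-2, 3); meets UT at L = (8/15, 1/5)
L = U + t·(T−U) with t = -3/5

t = -3/5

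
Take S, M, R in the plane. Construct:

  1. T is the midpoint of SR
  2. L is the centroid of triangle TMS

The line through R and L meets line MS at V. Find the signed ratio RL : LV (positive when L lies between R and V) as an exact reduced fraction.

Assign S = (0, 0), M = (1, 0), R = (0, 1) — the answer is frame-independent, so this choice is without loss of generality.
1. T is the midpoint of SR ⇒ T = (0, 1/2)
2. L is the centroid of triangle TMS ⇒ L = (1/3, 1/6)
line RL meets MS at V = (2/5, 0)
L = R + t·(V−R) with t = 5/6, so RL:LV = 5/6:1/6

RL:LV = 5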